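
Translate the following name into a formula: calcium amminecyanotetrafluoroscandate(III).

Ligands: 1 cyano (CN, -1), 4 fluoro (F, -1), 1 ammine (NH3, neutral). Ligand charge sum = -5.
Charge balance with calcium (+2) requires 1 complex ion per 1 calcium.

Ca[Sc(CN)F4(NH3)]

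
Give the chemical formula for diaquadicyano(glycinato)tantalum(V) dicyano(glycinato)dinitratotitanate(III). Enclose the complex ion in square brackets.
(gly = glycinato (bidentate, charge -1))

Cation [Ta…]: ligand charges -3, Ta(V) ⇒ ion charge 2+.
Anion [Ti…]: ligand charges -5, Ti(III) ⇒ ion charge 2−.

[Ta(CN)2(gly)(H2O)2][Ti(CN)2(gly)(NO3)2]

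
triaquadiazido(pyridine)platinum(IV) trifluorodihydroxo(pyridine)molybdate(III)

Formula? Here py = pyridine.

[Pt(H2O)3(N3)2(py)][MoF3(OH)2(py)]

Cation [Pt…]: ligand charges -2, Pt(IV) ⇒ ion charge 2+.
Anion [Mo…]: ligand charges -5, Mo(III) ⇒ ion charge 2−.
One 2+ cation balances one 2− anion.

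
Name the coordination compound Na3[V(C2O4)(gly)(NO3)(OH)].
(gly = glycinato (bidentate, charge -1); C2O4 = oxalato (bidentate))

The 3 sodium counter-ions carry a total charge of +3, so each complex ion is 3−.
Ligand charges: 1×glycinato (-1 each), 1×hydroxo (-1 each), 1×oxalato (-2 each), 1×nitrato (-1 each); total -5. So V + (-5) = 3−, giving V = +2.
The complex ion is anionic, so vanadium takes the -ate form vanadate(II).

sodium (glycinato)hydroxonitratooxalatovanadate(II)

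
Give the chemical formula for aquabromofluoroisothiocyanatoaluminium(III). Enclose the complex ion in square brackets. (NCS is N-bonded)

[AlBrF(H2O)(NCS)]

Ligands: 1 aqua (H2O, neutral), 1 bromo (Br, -1), 1 fluoro (F, -1), 1 isothiocyanato (NCS, -1). Ligand charge sum = -3.
With Al in oxidation state +3, the complex ion is [Al...].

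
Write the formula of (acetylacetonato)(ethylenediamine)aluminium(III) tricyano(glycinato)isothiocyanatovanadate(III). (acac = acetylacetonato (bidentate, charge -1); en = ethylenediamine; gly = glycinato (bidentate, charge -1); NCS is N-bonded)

Cation [Al…]: ligand charges -1, Al(III) ⇒ ion charge 2+.
Anion [V…]: ligand charges -5, V(III) ⇒ ion charge 2−.
One 2+ cation balances one 2− anion.

[Al(acac)(en)][V(CN)3(gly)(NCS)]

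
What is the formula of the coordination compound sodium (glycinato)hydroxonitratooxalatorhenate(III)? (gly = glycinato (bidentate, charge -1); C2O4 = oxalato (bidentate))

Ligands: 1 glycinato (gly, -1), 1 nitrato (NO3, -1), 1 hydroxo (OH, -1), 1 oxalato (C2O4, -2). Ligand charge sum = -5.
Charge balance with sodium (+1) requires 1 complex ion per 2 sodium.

Na2[Re(C2O4)(gly)(NO3)(OH)]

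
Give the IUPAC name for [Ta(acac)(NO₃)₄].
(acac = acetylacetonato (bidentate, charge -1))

There is no counter-ion, so the complex is neutral overall.
Ligand charges: 1×acetylacetonato (-1 each), 4×nitrato (-1 each); total -5. So Ta + (-5) = 0, giving Ta = +5.
Ligands are named alphabetically: acetylacetonato before nitrato.

(acetylacetonato)tetranitratotantalum(V)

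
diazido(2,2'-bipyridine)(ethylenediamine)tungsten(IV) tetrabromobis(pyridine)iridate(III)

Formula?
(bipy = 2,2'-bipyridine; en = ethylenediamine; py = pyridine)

Cation [W…]: ligand charges -2, W(IV) ⇒ ion charge 2+.
Anion [Ir…]: ligand charges -4, Ir(III) ⇒ ion charge 1−.

[W(bipy)(en)(N3)2][IrBr4(py)2]2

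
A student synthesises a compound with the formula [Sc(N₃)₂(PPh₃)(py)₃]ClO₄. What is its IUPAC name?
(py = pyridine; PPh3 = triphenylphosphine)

diazidotris(pyridine)(triphenylphosphine)scandium(III) perchlorate

The 1 perchlorate counter-ion carries a total charge of -1, so each complex ion is 1+.
Ligand charges: 2×azido (-1 each), 3×pyridine (neutral), 1×triphenylphosphine (neutral); total -2. So Sc + (-2) = 1+, giving Sc = +3.
Ligands are named alphabetically: azido before pyridine before triphenylphosphine.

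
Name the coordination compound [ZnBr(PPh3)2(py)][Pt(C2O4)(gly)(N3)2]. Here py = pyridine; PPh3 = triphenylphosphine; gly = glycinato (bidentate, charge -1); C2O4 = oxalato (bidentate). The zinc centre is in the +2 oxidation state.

bromo(pyridine)bis(triphenylphosphine)zinc(II) diazido(glycinato)oxalatoplatinate(IV)

Both ions are complex: the cation is named first with the plain metal name, the anion second with the -ate form; each ion's ligands are alphabetised independently.
Zn is given as +2; the cation's ligand charges sum to -1, so the complex cation is 1+.
A 1:1 salt means the anion carries the equal and opposite charge, 1−.
Anion: ligand charges sum to -5; for the ion to be 1−, Pt = +4.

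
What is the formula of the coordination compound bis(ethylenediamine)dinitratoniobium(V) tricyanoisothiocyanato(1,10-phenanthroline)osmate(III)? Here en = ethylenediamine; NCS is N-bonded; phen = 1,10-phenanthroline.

[Nb(en)2(NO3)2][Os(CN)3(NCS)(phen)]3

Cation [Nb…]: ligand charges -2, Nb(V) ⇒ ion charge 3+.
Anion [Os…]: ligand charges -4, Os(III) ⇒ ion charge 1−.
One 3+ cation requires 3 of the 1− anion.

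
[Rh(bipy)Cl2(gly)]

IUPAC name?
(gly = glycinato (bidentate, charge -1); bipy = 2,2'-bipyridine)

(2,2'-bipyridine)dichloro(glycinato)rhodium(III)

There is no counter-ion, so the complex is neutral overall.
Ligand charges: 2×chloro (-1 each), 1×glycinato (-1 each), 1×2,2'-bipyridine (neutral); total -3. So Rh + (-3) = 0, giving Rh = +3.
Ligands are named alphabetically: bipyridine before chloro before glycinato.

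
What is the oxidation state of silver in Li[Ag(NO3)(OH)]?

1 lithium outside the brackets (+1 each) → the complex ion is 1−.
Ligand charges: 1×OH = -1; 1×NO3 = -1; sum -2.
Ag + (-2) = 1− ⇒ Ag is +1.

+1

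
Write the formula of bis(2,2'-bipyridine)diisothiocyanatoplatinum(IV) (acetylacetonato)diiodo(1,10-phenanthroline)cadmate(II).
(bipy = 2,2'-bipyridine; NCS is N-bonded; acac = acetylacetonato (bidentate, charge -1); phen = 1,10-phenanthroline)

Cation [Pt…]: ligand charges -2, Pt(IV) ⇒ ion charge 2+.
Anion [Cd…]: ligand charges -3, Cd(II) ⇒ ion charge 1−.

[Pt(bipy)2(NCS)2][Cd(acac)I2(phen)]2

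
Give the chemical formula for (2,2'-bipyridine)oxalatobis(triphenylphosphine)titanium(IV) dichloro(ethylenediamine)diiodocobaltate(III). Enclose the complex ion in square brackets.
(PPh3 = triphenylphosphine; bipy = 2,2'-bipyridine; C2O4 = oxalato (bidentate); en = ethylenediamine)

Cation [Ti…]: ligand charges -2, Ti(IV) ⇒ ion charge 2+.
Anion [Co…]: ligand charges -4, Co(III) ⇒ ion charge 1−.

[Ti(bipy)(C2O4)(PPh3)2][CoCl2(en)I2]2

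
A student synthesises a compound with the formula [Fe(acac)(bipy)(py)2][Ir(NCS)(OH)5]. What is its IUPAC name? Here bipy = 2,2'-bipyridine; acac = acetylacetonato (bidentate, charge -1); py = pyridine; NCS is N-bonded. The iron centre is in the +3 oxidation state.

Fe is given as +3; the cation's ligand charges sum to -1, so the complex cation is 2+.
A 1:1 salt means the anion carries the equal and opposite charge, 2−.
Anion: ligand charges sum to -6; for the ion to be 2−, Ir = +4.

(acetylacetonato)(2,2'-bipyridine)bis(pyridine)iron(III) pentahydroxoisothiocyanatoiridate(IV)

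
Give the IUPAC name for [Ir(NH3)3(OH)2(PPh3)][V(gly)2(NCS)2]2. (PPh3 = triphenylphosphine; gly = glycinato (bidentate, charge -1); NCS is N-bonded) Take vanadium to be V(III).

triamminedihydroxo(triphenylphosphine)iridium(IV) bis(glycinato)diisothiocyanatovanadate(III)

Both ions are complex: the cation is named first with the plain metal name, the anion second with the -ate form; each ion's ligands are alphabetised independently.
V is given as +3; the anion's ligand charges sum to -4, so the complex anion is 1−.
With 2 anions per cation, the cation must be 2×1 = 2+.
Cation: ligand charges sum to -2; for the ion to be 2+, Ir = +4.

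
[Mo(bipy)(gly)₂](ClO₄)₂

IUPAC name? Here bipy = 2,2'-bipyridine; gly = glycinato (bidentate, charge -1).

The 2 perchlorate counter-ions carry a total charge of -2, so each complex ion is 2+.
Ligand charges: 1×2,2'-bipyridine (neutral), 2×glycinato (-1 each); total -2. So Mo + (-2) = 2+, giving Mo = +4.
Ligands are named alphabetically: bipyridine before glycinato.

(2,2'-bipyridine)bis(glycinato)molybdenum(IV) perchlorate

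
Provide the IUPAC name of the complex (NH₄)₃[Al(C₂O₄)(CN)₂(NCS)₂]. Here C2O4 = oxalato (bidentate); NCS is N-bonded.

ammonium dicyanodiisothiocyanatooxalatoaluminate(III)

The 3 ammonium counter-ions carry a total charge of +3, so each complex ion is 3−.
Ligand charges: 2×cyano (-1 each), 1×oxalato (-2 each), 2×isothiocyanato (-1 each); total -6. So Al + (-6) = 3−, giving Al = +3.
The complex ion is anionic, so aluminium takes the -ate form aluminate(III).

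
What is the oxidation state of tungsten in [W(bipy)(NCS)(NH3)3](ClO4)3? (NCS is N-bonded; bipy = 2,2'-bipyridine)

+4

3 perchlorate outside the brackets (-1 each) → the complex ion is 3+.
Ligand charges: 1×NCS = -1; 3×NH3 neutral; 1×bipy neutral; sum -1.
W + (-1) = 3+ ⇒ W is +4.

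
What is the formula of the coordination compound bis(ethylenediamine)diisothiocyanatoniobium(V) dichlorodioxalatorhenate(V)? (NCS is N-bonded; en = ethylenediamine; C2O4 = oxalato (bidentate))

Cation [Nb…]: ligand charges -2, Nb(V) ⇒ ion charge 3+.
Anion [Re…]: ligand charges -6, Re(V) ⇒ ion charge 1−.
One 3+ cation requires 3 of the 1− anion.

[Nb(en)2(NCS)2][Re(C2O4)2Cl2]3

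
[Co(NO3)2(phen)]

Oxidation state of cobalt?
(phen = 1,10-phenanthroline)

No counter-ion: the bracketed complex is neutral.
Ligand charges: 2×NO3 = -2; 1×phen neutral; sum -2.
Co + (-2) = 0 ⇒ Co is +2.

+2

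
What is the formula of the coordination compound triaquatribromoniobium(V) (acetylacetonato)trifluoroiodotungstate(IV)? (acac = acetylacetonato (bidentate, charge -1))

[NbBr3(H2O)3][W(acac)F3I]2

Cation [Nb…]: ligand charges -3, Nb(V) ⇒ ion charge 2+.
Anion [W…]: ligand charges -5, W(IV) ⇒ ion charge 1−.
One 2+ cation requires 2 of the 1− anion.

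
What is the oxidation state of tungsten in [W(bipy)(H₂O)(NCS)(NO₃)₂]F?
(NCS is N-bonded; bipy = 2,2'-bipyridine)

1 fluoride outside the brackets (-1 each) → the complex ion is 1+.
Ligand charges: 1×NCS = -1; 2×NO3 = -2; 1×bipy neutral; 1×H2O neutral; sum -3.
W + (-3) = 1+ ⇒ W is +4.

+4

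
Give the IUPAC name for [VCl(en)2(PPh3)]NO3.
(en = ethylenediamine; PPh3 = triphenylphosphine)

chlorobis(ethylenediamine)(triphenylphosphine)vanadium(II) nitrate

The 1 nitrate counter-ion carries a total charge of -1, so each complex ion is 1+.
Ligand charges: 1×chloro (-1 each), 2×ethylenediamine (neutral), 1×triphenylphosphine (neutral); total -1. So V + (-1) = 1+, giving V = +2.
Ligands are named alphabetically: chloro before ethylenediamine before triphenylphosphine.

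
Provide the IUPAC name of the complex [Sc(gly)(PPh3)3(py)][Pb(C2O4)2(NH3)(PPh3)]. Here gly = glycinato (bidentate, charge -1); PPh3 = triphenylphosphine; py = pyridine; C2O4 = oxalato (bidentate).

Scandium is always +3 in its complexes; the cation's ligand charges sum to -1, so the complex cation is 2+.
A 1:1 salt means the anion carries the equal and opposite charge, 2−.
Anion: ligand charges sum to -4; for the ion to be 2−, Pb = +2.

(glycinato)(pyridine)tris(triphenylphosphine)scandium(III) amminedioxalato(triphenylphosphine)plumbate(II)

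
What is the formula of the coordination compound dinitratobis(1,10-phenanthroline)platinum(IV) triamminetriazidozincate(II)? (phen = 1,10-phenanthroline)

Cation [Pt…]: ligand charges -2, Pt(IV) ⇒ ion charge 2+.
Anion [Zn…]: ligand charges -3, Zn(II) ⇒ ion charge 1−.

[Pt(NO3)2(phen)2][Zn(N3)3(NH3)3]2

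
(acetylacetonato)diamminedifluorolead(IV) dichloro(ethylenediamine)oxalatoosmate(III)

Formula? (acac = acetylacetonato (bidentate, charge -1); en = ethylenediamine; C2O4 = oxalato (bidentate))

Cation [Pb…]: ligand charges -3, Pb(IV) ⇒ ion charge 1+.
Anion [Os…]: ligand charges -4, Os(III) ⇒ ion charge 1−.
One 1+ cation balances one 1− anion.

[Pb(acac)F2(NH3)2][Os(C2O4)Cl2(en)]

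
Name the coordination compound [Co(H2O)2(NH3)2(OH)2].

There is no counter-ion, so the complex is neutral overall.
Ligand charges: 2×aqua (neutral), 2×hydroxo (-1 each), 2×ammine (neutral); total -2. So Co + (-2) = 0, giving Co = +2.
Ligands are named alphabetically: ammine before aqua before hydroxo.

diamminediaquadihydroxocobalt(II)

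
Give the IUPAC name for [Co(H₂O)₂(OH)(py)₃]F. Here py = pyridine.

diaquahydroxotris(pyridine)cobalt(II) fluoride

The 1 fluoride counter-ion carries a total charge of -1, so each complex ion is 1+.
Ligand charges: 1×hydroxo (-1 each), 2×aqua (neutral), 3×pyridine (neutral); total -1. So Co + (-1) = 1+, giving Co = +2.
Ligands are named alphabetically: aqua before hydroxo before pyridine.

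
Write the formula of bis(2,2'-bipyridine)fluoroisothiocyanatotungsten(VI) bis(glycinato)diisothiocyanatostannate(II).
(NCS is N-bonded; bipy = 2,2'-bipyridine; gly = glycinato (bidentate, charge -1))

Cation [W…]: ligand charges -2, W(VI) ⇒ ion charge 4+.
Anion [Sn…]: ligand charges -4, Sn(II) ⇒ ion charge 2−.
One 4+ cation requires 2 of the 2− anion.

[W(bipy)2F(NCS)][Sn(gly)2(NCS)2]2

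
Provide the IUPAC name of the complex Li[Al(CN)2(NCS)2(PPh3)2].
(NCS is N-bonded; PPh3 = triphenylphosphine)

lithium dicyanodiisothiocyanatobis(triphenylphosphine)aluminate(III)

The 1 lithium counter-ion carries a total charge of +1, so each complex ion is 1−.
Ligand charges: 2×isothiocyanato (-1 each), 2×triphenylphosphine (neutral), 2×cyano (-1 each); total -4. So Al + (-4) = 1−, giving Al = +3.
Ligands are named alphabetically: cyano before isothiocyanato before triphenylphosphine.
The complex ion is anionic, so aluminium takes the -ate form aluminate(III).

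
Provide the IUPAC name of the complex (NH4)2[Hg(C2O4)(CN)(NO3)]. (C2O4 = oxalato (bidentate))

The 2 ammonium counter-ions carry a total charge of +2, so each complex ion is 2−.
Ligand charges: 1×cyano (-1 each), 1×oxalato (-2 each), 1×nitrato (-1 each); total -4. So Hg + (-4) = 2−, giving Hg = +2.
Ligands are named alphabetically: cyano before nitrato before oxalato.
The complex ion is anionic, so mercury takes the -ate form mercurate(II).

ammonium cyanonitratooxalatomercurate(II)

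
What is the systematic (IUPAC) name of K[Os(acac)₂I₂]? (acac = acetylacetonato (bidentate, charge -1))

The 1 potassium counter-ion carries a total charge of +1, so each complex ion is 1−.
Ligand charges: 2×iodo (-1 each), 2×acetylacetonato (-1 each); total -4. So Os + (-4) = 1−, giving Os = +3.
The complex ion is anionic, so osmium takes the -ate form osmate(III).

potassium bis(acetylacetonato)diiodoosmate(III)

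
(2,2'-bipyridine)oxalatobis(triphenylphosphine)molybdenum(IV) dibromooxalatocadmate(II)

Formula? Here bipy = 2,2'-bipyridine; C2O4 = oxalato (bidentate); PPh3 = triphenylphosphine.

Cation [Mo…]: ligand charges -2, Mo(IV) ⇒ ion charge 2+.
Anion [Cd…]: ligand charges -4, Cd(II) ⇒ ion charge 2−.
One 2+ cation balances one 2− anion.

[Mo(bipy)(C2O4)(PPh3)2][CdBr2(C2O4)]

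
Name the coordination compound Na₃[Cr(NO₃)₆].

The 3 sodium counter-ions carry a total charge of +3, so each complex ion is 3−.
Ligand charges: 6×nitrato (-1 each); total -6. So Cr + (-6) = 3−, giving Cr = +3.
The complex ion is anionic, so chromium takes the -ate form chromate(III).

sodium hexanitratochromate(III)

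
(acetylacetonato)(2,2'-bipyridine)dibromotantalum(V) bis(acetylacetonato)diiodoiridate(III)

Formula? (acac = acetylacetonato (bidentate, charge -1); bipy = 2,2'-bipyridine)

Cation [Ta…]: ligand charges -3, Ta(V) ⇒ ion charge 2+.
Anion [Ir…]: ligand charges -4, Ir(III) ⇒ ion charge 1−.

[Ta(acac)(bipy)Br2][Ir(acac)2I2]2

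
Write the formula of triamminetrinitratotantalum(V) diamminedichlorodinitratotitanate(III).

[Ta(NH3)3(NO3)3][TiCl2(NH3)2(NO3)2]2

Cation [Ta…]: ligand charges -3, Ta(V) ⇒ ion charge 2+.
Anion [Ti…]: ligand charges -4, Ti(III) ⇒ ion charge 1−.
One 2+ cation requires 2 of the 1− anion.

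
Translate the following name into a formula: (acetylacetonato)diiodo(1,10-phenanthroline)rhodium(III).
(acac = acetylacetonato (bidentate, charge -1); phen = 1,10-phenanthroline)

Ligands: 2 iodo (I, -1), 1 acetylacetonato (acac, -1), 1 1,10-phenanthroline (phen, neutral). Ligand charge sum = -3.
With Rh in oxidation state +3, the complex ion is [Rh...].

[Rh(acac)I2(phen)]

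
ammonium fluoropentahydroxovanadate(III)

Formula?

(NH4)3[VF(OH)5]

Ligands: 5 hydroxo (OH, -1), 1 fluoro (F, -1). Ligand charge sum = -6.
With V in oxidation state +3, the complex ion is [V...]^3−.
Charge balance with ammonium (+1) requires 1 complex ion per 3 ammonium.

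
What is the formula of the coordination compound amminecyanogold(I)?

[Au(CN)(NH3)]

Ligands: 1 cyano (CN, -1), 1 ammine (NH3, neutral). Ligand charge sum = -1.
With Au in oxidation state +1, the complex ion is [Au...].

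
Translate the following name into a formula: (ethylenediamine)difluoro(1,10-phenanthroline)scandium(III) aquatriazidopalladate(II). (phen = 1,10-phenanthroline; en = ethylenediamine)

[Sc(en)F2(phen)][Pd(H2O)(N3)3]

Cation [Sc…]: ligand charges -2, Sc(III) ⇒ ion charge 1+.
Anion [Pd…]: ligand charges -3, Pd(II) ⇒ ion charge 1−.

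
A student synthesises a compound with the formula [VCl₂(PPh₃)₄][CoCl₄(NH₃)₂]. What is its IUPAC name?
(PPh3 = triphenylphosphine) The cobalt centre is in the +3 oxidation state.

Co is given as +3; the anion's ligand charges sum to -4, so the complex anion is 1−.
A 1:1 salt means the cation carries the equal and opposite charge, 1+.
Cation: ligand charges sum to -2; for the ion to be 1+, V = +3.

dichlorotetrakis(triphenylphosphine)vanadium(III) diamminetetrachlorocobaltate(III)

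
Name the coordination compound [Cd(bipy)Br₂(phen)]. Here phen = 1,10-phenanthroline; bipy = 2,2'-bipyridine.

(2,2'-bipyridine)dibromo(1,10-phenanthroline)cadmium(II)

There is no counter-ion, so the complex is neutral overall.
Ligand charges: 1×1,10-phenanthroline (neutral), 1×2,2'-bipyridine (neutral), 2×bromo (-1 each); total -2. So Cd + (-2) = 0, giving Cd = +2.
Ligands are named alphabetically: bipyridine before bromo before phenanthroline.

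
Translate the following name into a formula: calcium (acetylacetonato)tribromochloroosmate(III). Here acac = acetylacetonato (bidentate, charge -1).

Ca[Os(acac)Br3Cl]

Ligands: 1 chloro (Cl, -1), 1 acetylacetonato (acac, -1), 3 bromo (Br, -1). Ligand charge sum = -5.
Charge balance with calcium (+2) requires 1 complex ion per 1 calcium.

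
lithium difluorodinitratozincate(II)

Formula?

Li2[ZnF2(NO3)2]

Ligands: 2 nitrato (NO3, -1), 2 fluoro (F, -1). Ligand charge sum = -4.
With Zn in oxidation state +2, the complex ion is [Zn...]^2−.
Charge balance with lithium (+1) requires 1 complex ion per 2 lithium.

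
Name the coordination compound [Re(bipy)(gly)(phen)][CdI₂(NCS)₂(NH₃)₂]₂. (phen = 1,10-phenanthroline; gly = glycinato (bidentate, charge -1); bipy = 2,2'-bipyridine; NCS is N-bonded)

Cadmium is always +2 in its complexes; the anion's ligand charges sum to -4, so the complex anion is 2−.
With 2 anions per cation, the cation must be 2×2 = 4+.
Cation: ligand charges sum to -1; for the ion to be 4+, Re = +5.

(2,2'-bipyridine)(glycinato)(1,10-phenanthroline)rhenium(V) diamminediiododiisothiocyanatocadmate(II)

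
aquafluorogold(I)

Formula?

[AuF(H2O)]

Ligands: 1 fluoro (F, -1), 1 aqua (H2O, neutral). Ligand charge sum = -1.
With Au in oxidation state +1, the complex ion is [Au...].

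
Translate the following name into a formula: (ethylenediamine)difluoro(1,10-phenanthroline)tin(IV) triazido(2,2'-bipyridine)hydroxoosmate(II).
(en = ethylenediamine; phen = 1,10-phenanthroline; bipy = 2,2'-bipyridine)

Cation [Sn…]: ligand charges -2, Sn(IV) ⇒ ion charge 2+.
Anion [Os…]: ligand charges -4, Os(II) ⇒ ion charge 2−.
One 2+ cation balances one 2− anion.

[Sn(en)F2(phen)][Os(bipy)(N3)3(OH)]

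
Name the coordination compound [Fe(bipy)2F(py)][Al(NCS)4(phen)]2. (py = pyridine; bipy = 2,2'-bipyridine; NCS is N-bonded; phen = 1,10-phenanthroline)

bis(2,2'-bipyridine)fluoro(pyridine)iron(III) tetraisothiocyanato(1,10-phenanthroline)aluminate(III)

Both ions are complex: the cation is named first with the plain metal name, the anion second with the -ate form; each ion's ligands are alphabetised independently.
Aluminium is always +3 in its complexes; the anion's ligand charges sum to -4, so the complex anion is 1−.
With 2 anions per cation, the cation must be 2×1 = 2+.
Cation: ligand charges sum to -1; for the ion to be 2+, Fe = +3.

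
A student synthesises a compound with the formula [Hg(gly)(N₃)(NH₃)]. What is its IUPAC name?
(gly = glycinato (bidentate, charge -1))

ammineazido(glycinato)mercury(II)

There is no counter-ion, so the complex is neutral overall.
Ligand charges: 1×glycinato (-1 each), 1×azido (-1 each), 1×ammine (neutral); total -2. So Hg + (-2) = 0, giving Hg = +2.
Ligands are named alphabetically: ammine before azido before glycinato.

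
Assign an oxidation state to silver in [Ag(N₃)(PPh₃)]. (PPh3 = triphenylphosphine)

No counter-ion: the bracketed complex is neutral.
Ligand charges: 1×PPh3 neutral; 1×N3 = -1; sum -1.
Ag + (-1) = 0 ⇒ Ag is +1.

+1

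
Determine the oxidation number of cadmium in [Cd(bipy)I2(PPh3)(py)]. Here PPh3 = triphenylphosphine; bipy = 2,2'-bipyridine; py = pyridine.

+2

No counter-ion: the bracketed complex is neutral.
Ligand charges: 1×PPh3 neutral; 1×bipy neutral; 2×I = -2; 1×py neutral; sum -2.
Cd + (-2) = 0 ⇒ Cd is +2.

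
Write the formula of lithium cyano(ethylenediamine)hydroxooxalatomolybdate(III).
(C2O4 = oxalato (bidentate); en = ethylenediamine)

Ligands: 1 cyano (CN, -1), 1 oxalato (C2O4, -2), 1 hydroxo (OH, -1), 1 ethylenediamine (en, neutral). Ligand charge sum = -4.
With Mo in oxidation state +3, the complex ion is [Mo...]^1−.
Charge balance with lithium (+1) requires 1 complex ion per 1 lithium.

Li[Mo(C2O4)(CN)(en)(OH)]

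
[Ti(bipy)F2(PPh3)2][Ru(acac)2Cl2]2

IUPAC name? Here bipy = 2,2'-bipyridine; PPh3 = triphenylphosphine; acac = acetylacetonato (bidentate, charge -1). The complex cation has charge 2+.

Both ions are complex: the cation is named first with the plain metal name, the anion second with the -ate form; each ion's ligands are alphabetised independently.
The complex cation is given as 2+; its ligand charges sum to -2, so Ti = +4.
With 2 anions per cation, each anion must be 2/2 = 1−.
Anion: ligand charges sum to -4; for the ion to be 1−, Ru = +3.

(2,2'-bipyridine)difluorobis(triphenylphosphine)titanium(IV) bis(acetylacetonato)dichlororuthenate(III)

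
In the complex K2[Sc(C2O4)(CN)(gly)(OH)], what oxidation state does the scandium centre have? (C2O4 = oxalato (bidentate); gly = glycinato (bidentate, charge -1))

+3

2 potassium outside the brackets (+1 each) → the complex ion is 2−.
Ligand charges: 1×C2O4 = -2; 1×gly = -1; 1×OH = -1; 1×CN = -1; sum -5.
Sc + (-5) = 2− ⇒ Sc is +3.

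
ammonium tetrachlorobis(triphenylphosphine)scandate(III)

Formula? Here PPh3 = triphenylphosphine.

Ligands: 2 triphenylphosphine (PPh3, neutral), 4 chloro (Cl, -1). Ligand charge sum = -4.
With Sc in oxidation state +3, the complex ion is [Sc...]^1−.
Charge balance with ammonium (+1) requires 1 complex ion per 1 ammonium.

NH4[ScCl4(PPh3)2]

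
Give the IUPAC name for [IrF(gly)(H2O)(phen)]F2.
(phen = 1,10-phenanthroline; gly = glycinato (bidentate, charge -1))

The 2 fluoride counter-ions carry a total charge of -2, so each complex ion is 2+.
Ligand charges: 1×fluoro (-1 each), 1×1,10-phenanthroline (neutral), 1×glycinato (-1 each), 1×aqua (neutral); total -2. So Ir + (-2) = 2+, giving Ir = +4.
Ligands are named alphabetically: aqua before fluoro before glycinato before phenanthroline.

aquafluoro(glycinato)(1,10-phenanthroline)iridium(IV) fluoride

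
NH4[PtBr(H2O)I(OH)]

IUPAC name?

The 1 ammonium counter-ion carries a total charge of +1, so each complex ion is 1−.
Ligand charges: 1×iodo (-1 each), 1×aqua (neutral), 1×bromo (-1 each), 1×hydroxo (-1 each); total -3. So Pt + (-3) = 1−, giving Pt = +2.
The complex ion is anionic, so platinum takes the -ate form platinate(II).

ammonium aquabromohydroxoiodoplatinate(II)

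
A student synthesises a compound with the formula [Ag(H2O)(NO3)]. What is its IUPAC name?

There is no counter-ion, so the complex is neutral overall.
Ligand charges: 1×nitrato (-1 each), 1×aqua (neutral); total -1. So Ag + (-1) = 0, giving Ag = +1.
Ligands are named alphabetically: aqua before nitrato.

aquanitratosilver(I)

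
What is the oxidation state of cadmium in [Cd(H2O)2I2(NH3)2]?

+2

No counter-ion: the bracketed complex is neutral.
Ligand charges: 2×I = -2; 2×NH3 neutral; 2×H2O neutral; sum -2.
Cd + (-2) = 0 ⇒ Cd is +2.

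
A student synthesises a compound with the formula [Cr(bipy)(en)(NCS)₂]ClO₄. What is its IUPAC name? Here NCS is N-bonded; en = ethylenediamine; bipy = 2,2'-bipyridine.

(2,2'-bipyridine)(ethylenediamine)diisothiocyanatochromium(III) perchlorate

The 1 perchlorate counter-ion carries a total charge of -1, so each complex ion is 1+.
Ligand charges: 2×isothiocyanato (-1 each), 1×ethylenediamine (neutral), 1×2,2'-bipyridine (neutral); total -2. So Cr + (-2) = 1+, giving Cr = +3.
Ligands are named alphabetically: bipyridine before ethylenediamine before isothiocyanato.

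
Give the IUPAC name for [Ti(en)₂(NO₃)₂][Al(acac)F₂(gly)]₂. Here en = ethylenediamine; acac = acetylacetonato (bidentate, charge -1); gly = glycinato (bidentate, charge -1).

Both ions are complex: the cation is named first with the plain metal name, the anion second with the -ate form; each ion's ligands are alphabetised independently.
Aluminium is always +3 in its complexes; the anion's ligand charges sum to -4, so the complex anion is 1−.
With 2 anions per cation, the cation must be 2×1 = 2+.
Cation: ligand charges sum to -2; for the ion to be 2+, Ti = +4.

bis(ethylenediamine)dinitratotitanium(IV) (acetylacetonato)difluoro(glycinato)aluminate(III)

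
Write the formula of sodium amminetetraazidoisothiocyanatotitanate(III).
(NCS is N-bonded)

Na2[Ti(N3)4(NCS)(NH3)]

Ligands: 4 azido (N3, -1), 1 isothiocyanato (NCS, -1), 1 ammine (NH3, neutral). Ligand charge sum = -5.
With Ti in oxidation state +3, the complex ion is [Ti...]^2−.
Charge balance with sodium (+1) requires 1 complex ion per 2 sodium.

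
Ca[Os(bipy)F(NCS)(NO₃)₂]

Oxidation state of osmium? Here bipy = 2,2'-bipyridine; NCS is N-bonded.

1 calcium outside the brackets (+2 each) → the complex ion is 2−.
Ligand charges: 1×bipy neutral; 1×F = -1; 1×NCS = -1; 2×NO3 = -2; sum -4.
Os + (-4) = 2− ⇒ Os is +2.

+2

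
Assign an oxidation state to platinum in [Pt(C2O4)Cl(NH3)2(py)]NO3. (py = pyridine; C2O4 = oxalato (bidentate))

+4

1 nitrate outside the brackets (-1 each) → the complex ion is 1+.
Ligand charges: 1×Cl = -1; 1×py neutral; 1×C2O4 = -2; 2×NH3 neutral; sum -3.
Pt + (-3) = 1+ ⇒ Pt is +4.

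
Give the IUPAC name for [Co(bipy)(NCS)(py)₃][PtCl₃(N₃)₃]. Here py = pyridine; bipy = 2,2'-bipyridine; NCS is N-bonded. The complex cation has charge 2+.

The complex cation is given as 2+; its ligand charges sum to -1, so Co = +3.
A 1:1 salt means the anion carries the equal and opposite charge, 2−.
Anion: ligand charges sum to -6; for the ion to be 2−, Pt = +4.

(2,2'-bipyridine)isothiocyanatotris(pyridine)cobalt(III) triazidotrichloroplatinate(IV)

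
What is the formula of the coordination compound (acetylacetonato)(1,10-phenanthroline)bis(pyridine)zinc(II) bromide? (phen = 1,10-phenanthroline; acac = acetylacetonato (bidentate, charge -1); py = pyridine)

[Zn(acac)(phen)(py)2]Br

Ligands: 1 1,10-phenanthroline (phen, neutral), 1 acetylacetonato (acac, -1), 2 pyridine (py, neutral). Ligand charge sum = -1.
With Zn in oxidation state +2, the complex ion is [Zn...]^1+.
Charge balance with bromide (-1) requires 1 complex ion per 1 bromide.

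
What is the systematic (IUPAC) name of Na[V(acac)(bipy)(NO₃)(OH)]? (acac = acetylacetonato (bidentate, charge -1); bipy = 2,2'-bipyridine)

sodium (acetylacetonato)(2,2'-bipyridine)hydroxonitratovanadate(II)

The 1 sodium counter-ion carries a total charge of +1, so each complex ion is 1−.
Ligand charges: 1×acetylacetonato (-1 each), 1×2,2'-bipyridine (neutral), 1×nitrato (-1 each), 1×hydroxo (-1 each); total -3. So V + (-3) = 1−, giving V = +2.
Ligands are named alphabetically: acetylacetonato before bipyridine before hydroxo before nitrato.
The complex ion is anionic, so vanadium takes the -ate form vanadate(II).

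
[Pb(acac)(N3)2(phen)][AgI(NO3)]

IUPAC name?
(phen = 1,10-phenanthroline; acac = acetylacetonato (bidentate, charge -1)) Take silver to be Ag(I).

(acetylacetonato)diazido(1,10-phenanthroline)lead(IV) iodonitratoargentate(I)

Both ions are complex: the cation is named first with the plain metal name, the anion second with the -ate form; each ion's ligands are alphabetised independently.
Ag is given as +1; the anion's ligand charges sum to -2, so the complex anion is 1−.
A 1:1 salt means the cation carries the equal and opposite charge, 1+.
Cation: ligand charges sum to -3; for the ion to be 1+, Pb = +4.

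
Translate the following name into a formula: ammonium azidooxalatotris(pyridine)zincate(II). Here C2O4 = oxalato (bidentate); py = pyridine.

Ligands: 1 oxalato (C2O4, -2), 3 pyridine (py, neutral), 1 azido (N3, -1). Ligand charge sum = -3.
With Zn in oxidation state +2, the complex ion is [Zn...]^1−.
Charge balance with ammonium (+1) requires 1 complex ion per 1 ammonium.

NH4[Zn(C2O4)(N3)(py)3]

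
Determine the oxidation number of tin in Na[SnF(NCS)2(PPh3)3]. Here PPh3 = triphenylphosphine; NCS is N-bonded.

+2

1 sodium outside the brackets (+1 each) → the complex ion is 1−.
Ligand charges: 3×PPh3 neutral; 1×F = -1; 2×NCS = -2; sum -3.
Sn + (-3) = 1− ⇒ Sn is +2.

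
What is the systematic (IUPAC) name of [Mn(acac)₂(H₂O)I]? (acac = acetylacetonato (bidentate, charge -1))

There is no counter-ion, so the complex is neutral overall.
Ligand charges: 1×iodo (-1 each), 2×acetylacetonato (-1 each), 1×aqua (neutral); total -3. So Mn + (-3) = 0, giving Mn = +3.
Ligands are named alphabetically: acetylacetonato before aqua before iodo.

bis(acetylacetonato)aquaiodomanganese(III)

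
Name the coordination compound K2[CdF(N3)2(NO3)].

The 2 potassium counter-ions carry a total charge of +2, so each complex ion is 2−.
Ligand charges: 2×azido (-1 each), 1×nitrato (-1 each), 1×fluoro (-1 each); total -4. So Cd + (-4) = 2−, giving Cd = +2.
The complex ion is anionic, so cadmium takes the -ate form cadmate(II).

potassium diazidofluoronitratocadmate(II)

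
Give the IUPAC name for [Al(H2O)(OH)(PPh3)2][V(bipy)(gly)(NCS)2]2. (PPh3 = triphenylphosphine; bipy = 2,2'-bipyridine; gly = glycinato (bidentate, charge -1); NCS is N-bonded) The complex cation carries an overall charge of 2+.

The complex cation is given as 2+; its ligand charges sum to -1, so Al = +3.
With 2 anions per cation, each anion must be 2/2 = 1−.
Anion: ligand charges sum to -3; for the ion to be 1−, V = +2.

aquahydroxobis(triphenylphosphine)aluminium(III) (2,2'-bipyridine)(glycinato)diisothiocyanatovanadate(II)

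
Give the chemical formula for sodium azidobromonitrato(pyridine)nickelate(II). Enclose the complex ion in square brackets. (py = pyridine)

Ligands: 1 bromo (Br, -1), 1 pyridine (py, neutral), 1 nitrato (NO3, -1), 1 azido (N3, -1). Ligand charge sum = -3.
Charge balance with sodium (+1) requires 1 complex ion per 1 sodium.

Na[NiBr(N3)(NO3)(py)]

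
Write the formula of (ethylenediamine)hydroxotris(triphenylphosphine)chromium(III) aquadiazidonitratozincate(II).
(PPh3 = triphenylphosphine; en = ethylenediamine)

[Cr(en)(OH)(PPh3)3][Zn(H2O)(N3)2(NO3)]2

Cation [Cr…]: ligand charges -1, Cr(III) ⇒ ion charge 2+.
Anion [Zn…]: ligand charges -3, Zn(II) ⇒ ion charge 1−.
One 2+ cation requires 2 of the 1− anion.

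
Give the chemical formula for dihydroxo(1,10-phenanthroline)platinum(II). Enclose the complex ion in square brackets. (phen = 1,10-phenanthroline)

[Pt(OH)2(phen)]

Ligands: 1 1,10-phenanthroline (phen, neutral), 2 hydroxo (OH, -1). Ligand charge sum = -2.
With Pt in oxidation state +2, the complex ion is [Pt...].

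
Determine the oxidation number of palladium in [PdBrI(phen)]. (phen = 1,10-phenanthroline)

No counter-ion: the bracketed complex is neutral.
Ligand charges: 1×I = -1; 1×phen neutral; 1×Br = -1; sum -2.
Pd + (-2) = 0 ⇒ Pd is +2.

+2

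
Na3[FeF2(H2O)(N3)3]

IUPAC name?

sodium aquatriazidodifluoroferrate(II)

The 3 sodium counter-ions carry a total charge of +3, so each complex ion is 3−.
Ligand charges: 2×fluoro (-1 each), 3×azido (-1 each), 1×aqua (neutral); total -5. So Fe + (-5) = 3−, giving Fe = +2.
Ligands are named alphabetically: aqua before azido before fluoro.
The complex ion is anionic, so iron takes the -ate form ferrate(II).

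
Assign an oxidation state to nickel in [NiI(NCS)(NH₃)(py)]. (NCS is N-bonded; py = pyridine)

No counter-ion: the bracketed complex is neutral.
Ligand charges: 1×NCS = -1; 1×NH3 neutral; 1×py neutral; 1×I = -1; sum -2.
Ni + (-2) = 0 ⇒ Ni is +2.

+2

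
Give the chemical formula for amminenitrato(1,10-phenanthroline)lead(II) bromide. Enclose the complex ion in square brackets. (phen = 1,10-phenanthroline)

[Pb(NH3)(NO3)(phen)]Br

Ligands: 1 ammine (NH3, neutral), 1 nitrato (NO3, -1), 1 1,10-phenanthroline (phen, neutral). Ligand charge sum = -1.
Charge balance with bromide (-1) requires 1 complex ion per 1 bromide.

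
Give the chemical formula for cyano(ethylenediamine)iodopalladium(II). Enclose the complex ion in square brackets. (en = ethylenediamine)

[Pd(CN)(en)I]

Ligands: 1 iodo (I, -1), 1 ethylenediamine (en, neutral), 1 cyano (CN, -1). Ligand charge sum = -2.
With Pd in oxidation state +2, the complex ion is [Pd...].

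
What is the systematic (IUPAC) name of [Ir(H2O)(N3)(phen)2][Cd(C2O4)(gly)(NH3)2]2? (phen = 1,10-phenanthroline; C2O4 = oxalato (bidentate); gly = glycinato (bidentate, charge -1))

Cadmium is always +2 in its complexes; the anion's ligand charges sum to -3, so the complex anion is 1−.
With 2 anions per cation, the cation must be 2×1 = 2+.
Cation: ligand charges sum to -1; for the ion to be 2+, Ir = +3.

aquaazidobis(1,10-phenanthroline)iridium(III) diammine(glycinato)oxalatocadmate(II)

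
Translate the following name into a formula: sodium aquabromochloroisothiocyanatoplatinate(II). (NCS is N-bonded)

Ligands: 1 aqua (H2O, neutral), 1 isothiocyanato (NCS, -1), 1 chloro (Cl, -1), 1 bromo (Br, -1). Ligand charge sum = -3.
Charge balance with sodium (+1) requires 1 complex ion per 1 sodium.

Na[PtBrCl(H2O)(NCS)]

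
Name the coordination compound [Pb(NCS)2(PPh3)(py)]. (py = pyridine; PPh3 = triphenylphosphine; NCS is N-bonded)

There is no counter-ion, so the complex is neutral overall.
Ligand charges: 1×pyridine (neutral), 1×triphenylphosphine (neutral), 2×isothiocyanato (-1 each); total -2. So Pb + (-2) = 0, giving Pb = +2.
Ligands are named alphabetically: isothiocyanato before pyridine before triphenylphosphine.

diisothiocyanato(pyridine)(triphenylphosphine)lead(II)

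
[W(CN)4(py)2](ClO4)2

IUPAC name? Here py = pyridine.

tetracyanobis(pyridine)tungsten(VI) perchlorate

The 2 perchlorate counter-ions carry a total charge of -2, so each complex ion is 2+.
Ligand charges: 4×cyano (-1 each), 2×pyridine (neutral); total -4. So W + (-4) = 2+, giving W = +6.
Ligands are named alphabetically: cyano before pyridine.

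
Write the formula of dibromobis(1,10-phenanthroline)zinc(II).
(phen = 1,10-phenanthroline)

[ZnBr2(phen)2]

Ligands: 2 bromo (Br, -1), 2 1,10-phenanthroline (phen, neutral). Ligand charge sum = -2.
With Zn in oxidation state +2, the complex ion is [Zn...].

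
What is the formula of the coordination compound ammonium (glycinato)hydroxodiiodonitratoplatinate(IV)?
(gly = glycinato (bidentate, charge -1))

NH4[Pt(gly)I2(NO3)(OH)]

Ligands: 2 iodo (I, -1), 1 hydroxo (OH, -1), 1 glycinato (gly, -1), 1 nitrato (NO3, -1). Ligand charge sum = -5.
Charge balance with ammonium (+1) requires 1 complex ion per 1 ammonium.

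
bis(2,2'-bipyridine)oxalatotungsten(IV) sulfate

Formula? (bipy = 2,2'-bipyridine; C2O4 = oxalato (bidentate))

[W(bipy)2(C2O4)]SO4

Ligands: 2 2,2'-bipyridine (bipy, neutral), 1 oxalato (C2O4, -2). Ligand charge sum = -2.
With W in oxidation state +4, the complex ion is [W...]^2+.
Charge balance with sulfate (-2) requires 1 complex ion per 1 sulfate.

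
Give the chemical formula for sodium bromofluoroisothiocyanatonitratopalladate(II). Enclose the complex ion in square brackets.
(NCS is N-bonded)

Na2[PdBrF(NCS)(NO3)]

Ligands: 1 fluoro (F, -1), 1 nitrato (NO3, -1), 1 isothiocyanato (NCS, -1), 1 bromo (Br, -1). Ligand charge sum = -4.
With Pd in oxidation state +2, the complex ion is [Pd...]^2−.
Charge balance with sodium (+1) requires 1 complex ion per 2 sodium.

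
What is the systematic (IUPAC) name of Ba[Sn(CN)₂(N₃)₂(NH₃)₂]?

barium diamminediazidodicyanostannate(II)

The 1 barium counter-ion carries a total charge of +2, so each complex ion is 2−.
Ligand charges: 2×cyano (-1 each), 2×ammine (neutral), 2×azido (-1 each); total -4. So Sn + (-4) = 2−, giving Sn = +2.
Ligands are named alphabetically: ammine before azido before cyano.
The complex ion is anionic, so tin takes the -ate form stannate(II).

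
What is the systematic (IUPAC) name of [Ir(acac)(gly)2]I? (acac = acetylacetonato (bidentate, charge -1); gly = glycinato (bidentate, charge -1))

(acetylacetonato)bis(glycinato)iridium(IV) iodide

The 1 iodide counter-ion carries a total charge of -1, so each complex ion is 1+.
Ligand charges: 1×acetylacetonato (-1 each), 2×glycinato (-1 each); total -3. So Ir + (-3) = 1+, giving Ir = +4.
Ligands are named alphabetically: acetylacetonato before glycinato.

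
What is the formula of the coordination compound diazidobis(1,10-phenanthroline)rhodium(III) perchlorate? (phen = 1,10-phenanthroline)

Ligands: 2 azido (N3, -1), 2 1,10-phenanthroline (phen, neutral). Ligand charge sum = -2.
Charge balance with perchlorate (-1) requires 1 complex ion per 1 perchlorate.

[Rh(N3)2(phen)2]ClO4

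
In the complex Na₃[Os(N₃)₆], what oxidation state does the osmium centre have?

3 sodium outside the brackets (+1 each) → the complex ion is 3−.
Ligand charges: 6×N3 = -6; sum -6.
Os + (-6) = 3− ⇒ Os is +3.

+3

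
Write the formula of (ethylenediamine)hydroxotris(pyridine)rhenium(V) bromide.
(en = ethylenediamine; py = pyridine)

Ligands: 1 hydroxo (OH, -1), 1 ethylenediamine (en, neutral), 3 pyridine (py, neutral). Ligand charge sum = -1.
With Re in oxidation state +5, the complex ion is [Re...]^4+.
Charge balance with bromide (-1) requires 1 complex ion per 4 bromide.

[Re(en)(OH)(py)3]Br4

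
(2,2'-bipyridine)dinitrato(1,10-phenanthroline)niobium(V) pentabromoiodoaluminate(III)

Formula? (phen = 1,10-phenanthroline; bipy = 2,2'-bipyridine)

Cation [Nb…]: ligand charges -2, Nb(V) ⇒ ion charge 3+.
Anion [Al…]: ligand charges -6, Al(III) ⇒ ion charge 3−.

[Nb(bipy)(NO3)2(phen)][AlBr5I]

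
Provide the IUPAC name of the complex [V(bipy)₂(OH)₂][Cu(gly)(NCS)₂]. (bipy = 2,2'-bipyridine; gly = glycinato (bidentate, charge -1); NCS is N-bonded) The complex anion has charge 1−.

The complex anion is given as 1−; its ligand charges sum to -3, so Cu = +2.
A 1:1 salt means the cation carries the equal and opposite charge, 1+.
Cation: ligand charges sum to -2; for the ion to be 1+, V = +3.

bis(2,2'-bipyridine)dihydroxovanadium(III) (glycinato)diisothiocyanatocuprate(II)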